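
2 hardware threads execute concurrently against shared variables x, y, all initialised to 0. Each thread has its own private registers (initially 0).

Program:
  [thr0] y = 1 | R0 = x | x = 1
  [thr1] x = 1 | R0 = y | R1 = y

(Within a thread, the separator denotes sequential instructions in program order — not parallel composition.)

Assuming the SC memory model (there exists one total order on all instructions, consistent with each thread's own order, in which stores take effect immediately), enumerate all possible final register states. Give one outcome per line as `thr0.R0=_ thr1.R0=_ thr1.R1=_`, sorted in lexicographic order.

thr0.R0=0 thr1.R0=1 thr1.R1=1
thr0.R0=1 thr1.R0=0 thr1.R1=0
thr0.R0=1 thr1.R0=0 thr1.R1=1
thr0.R0=1 thr1.R0=1 thr1.R1=1

outcome vector order: (thr0.R0,thr1.R0,thr1.R1)
|SC outcomes| = 4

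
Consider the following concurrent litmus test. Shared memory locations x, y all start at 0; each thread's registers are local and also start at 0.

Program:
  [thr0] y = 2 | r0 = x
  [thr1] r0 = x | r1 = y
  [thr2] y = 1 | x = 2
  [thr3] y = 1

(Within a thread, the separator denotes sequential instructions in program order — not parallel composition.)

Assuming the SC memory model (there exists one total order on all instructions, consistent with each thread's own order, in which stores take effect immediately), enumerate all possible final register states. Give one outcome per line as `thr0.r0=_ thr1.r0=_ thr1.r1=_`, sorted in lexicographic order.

thr0.r0=0 thr1.r0=0 thr1.r1=0
thr0.r0=0 thr1.r0=0 thr1.r1=1
thr0.r0=0 thr1.r0=0 thr1.r1=2
thr0.r0=0 thr1.r0=2 thr1.r1=1
thr0.r0=0 thr1.r0=2 thr1.r1=2
thr0.r0=2 thr1.r0=0 thr1.r1=0
thr0.r0=2 thr1.r0=0 thr1.r1=1
thr0.r0=2 thr1.r0=0 thr1.r1=2
thr0.r0=2 thr1.r0=2 thr1.r1=1
thr0.r0=2 thr1.r0=2 thr1.r1=2

outcome vector order: (thr0.r0,thr1.r0,thr1.r1)
|SC outcomes| = 10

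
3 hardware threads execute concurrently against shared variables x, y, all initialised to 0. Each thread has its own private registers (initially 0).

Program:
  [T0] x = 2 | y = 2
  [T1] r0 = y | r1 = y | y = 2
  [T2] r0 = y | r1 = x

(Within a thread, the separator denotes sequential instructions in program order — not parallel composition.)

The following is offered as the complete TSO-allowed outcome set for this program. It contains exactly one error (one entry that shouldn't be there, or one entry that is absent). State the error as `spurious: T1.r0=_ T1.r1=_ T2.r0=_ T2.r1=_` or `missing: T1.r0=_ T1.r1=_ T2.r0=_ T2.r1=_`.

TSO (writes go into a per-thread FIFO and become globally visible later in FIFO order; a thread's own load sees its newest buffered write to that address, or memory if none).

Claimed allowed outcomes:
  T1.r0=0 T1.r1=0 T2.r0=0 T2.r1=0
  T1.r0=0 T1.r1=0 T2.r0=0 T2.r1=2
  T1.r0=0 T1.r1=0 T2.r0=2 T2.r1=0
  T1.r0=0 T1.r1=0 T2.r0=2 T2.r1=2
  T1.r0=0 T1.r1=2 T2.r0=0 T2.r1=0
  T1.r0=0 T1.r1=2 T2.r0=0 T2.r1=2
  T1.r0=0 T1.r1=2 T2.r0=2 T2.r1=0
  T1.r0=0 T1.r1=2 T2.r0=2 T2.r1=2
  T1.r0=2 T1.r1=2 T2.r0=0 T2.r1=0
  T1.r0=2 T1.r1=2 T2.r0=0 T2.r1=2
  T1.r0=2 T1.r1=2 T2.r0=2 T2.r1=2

spurious: T1.r0=0 T1.r1=2 T2.r0=2 T2.r1=0

outcome vector order: (T1.r0,T1.r1,T2.r0,T2.r1)
under TSO → 0/0/0/0; 0/0/0/2; 0/0/2/0; 0/0/2/2; 0/2/0/0; 0/2/0/2; 0/2/2/2; 2/2/0/0; 2/2/0/2; 2/2/2/2
claimed∖TSO = {0/2/2/0}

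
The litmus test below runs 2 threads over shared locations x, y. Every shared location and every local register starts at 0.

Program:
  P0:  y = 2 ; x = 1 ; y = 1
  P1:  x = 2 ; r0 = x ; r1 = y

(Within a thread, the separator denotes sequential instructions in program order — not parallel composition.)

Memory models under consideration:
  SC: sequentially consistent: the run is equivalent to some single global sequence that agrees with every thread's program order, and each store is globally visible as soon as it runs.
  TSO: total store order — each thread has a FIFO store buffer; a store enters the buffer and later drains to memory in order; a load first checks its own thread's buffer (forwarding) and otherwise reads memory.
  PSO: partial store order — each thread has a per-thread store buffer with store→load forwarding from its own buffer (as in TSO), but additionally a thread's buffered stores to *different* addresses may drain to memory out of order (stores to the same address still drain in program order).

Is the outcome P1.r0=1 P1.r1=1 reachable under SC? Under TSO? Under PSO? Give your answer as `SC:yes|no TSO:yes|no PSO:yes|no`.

SC:yes TSO:yes PSO:yes

outcome vector order: (P1.r0,P1.r1)
SC (5): (1,1); (1,2); (2,0); (2,1); (2,2)
TSO (5): (1,1); (1,2); (2,0); (2,1); (2,2)
PSO (6): (1,0); (1,1); (1,2); (2,0); (2,1); (2,2)
target (1,1) ∈ {SC,TSO,PSO}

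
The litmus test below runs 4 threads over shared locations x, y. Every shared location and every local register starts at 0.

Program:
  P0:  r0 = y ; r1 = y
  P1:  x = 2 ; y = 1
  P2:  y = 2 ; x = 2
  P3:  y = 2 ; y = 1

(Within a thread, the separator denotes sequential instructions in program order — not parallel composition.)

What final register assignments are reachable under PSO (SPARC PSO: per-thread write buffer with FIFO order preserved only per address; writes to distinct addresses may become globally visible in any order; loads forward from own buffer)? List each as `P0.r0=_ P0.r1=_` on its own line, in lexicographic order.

P0.r0=0 P0.r1=0
P0.r0=0 P0.r1=1
P0.r0=0 P0.r1=2
P0.r0=1 P0.r1=1
P0.r0=1 P0.r1=2
P0.r0=2 P0.r1=1
P0.r0=2 P0.r1=2

outcome vector order: (P0.r0,P0.r1)
|PSO outcomes| = 7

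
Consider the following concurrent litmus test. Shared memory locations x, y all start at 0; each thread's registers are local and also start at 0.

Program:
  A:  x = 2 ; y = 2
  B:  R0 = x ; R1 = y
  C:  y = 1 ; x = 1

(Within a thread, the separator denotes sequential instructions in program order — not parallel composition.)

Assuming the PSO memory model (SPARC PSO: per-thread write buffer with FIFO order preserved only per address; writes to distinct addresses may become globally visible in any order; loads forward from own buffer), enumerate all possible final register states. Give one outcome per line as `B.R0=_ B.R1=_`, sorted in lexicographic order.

outcome vector order: (B.R0,B.R1)
|PSO outcomes| = 9

B.R0=0 B.R1=0
B.R0=0 B.R1=1
B.R0=0 B.R1=2
B.R0=1 B.R1=0
B.R0=1 B.R1=1
B.R0=1 B.R1=2
B.R0=2 B.R1=0
B.R0=2 B.R1=1
B.R0=2 B.R1=2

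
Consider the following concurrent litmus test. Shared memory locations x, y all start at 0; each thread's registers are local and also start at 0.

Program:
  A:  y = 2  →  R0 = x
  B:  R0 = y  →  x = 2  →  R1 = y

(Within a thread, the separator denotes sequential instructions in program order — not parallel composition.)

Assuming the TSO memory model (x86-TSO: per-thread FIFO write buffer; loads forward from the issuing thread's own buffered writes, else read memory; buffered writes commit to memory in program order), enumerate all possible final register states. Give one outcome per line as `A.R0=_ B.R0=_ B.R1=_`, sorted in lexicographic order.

outcome vector order: (A.R0,B.R0,B.R1)
|TSO outcomes| = 6

A.R0=0 B.R0=0 B.R1=0
A.R0=0 B.R0=0 B.R1=2
A.R0=0 B.R0=2 B.R1=2
A.R0=2 B.R0=0 B.R1=0
A.R0=2 B.R0=0 B.R1=2
A.R0=2 B.R0=2 B.R1=2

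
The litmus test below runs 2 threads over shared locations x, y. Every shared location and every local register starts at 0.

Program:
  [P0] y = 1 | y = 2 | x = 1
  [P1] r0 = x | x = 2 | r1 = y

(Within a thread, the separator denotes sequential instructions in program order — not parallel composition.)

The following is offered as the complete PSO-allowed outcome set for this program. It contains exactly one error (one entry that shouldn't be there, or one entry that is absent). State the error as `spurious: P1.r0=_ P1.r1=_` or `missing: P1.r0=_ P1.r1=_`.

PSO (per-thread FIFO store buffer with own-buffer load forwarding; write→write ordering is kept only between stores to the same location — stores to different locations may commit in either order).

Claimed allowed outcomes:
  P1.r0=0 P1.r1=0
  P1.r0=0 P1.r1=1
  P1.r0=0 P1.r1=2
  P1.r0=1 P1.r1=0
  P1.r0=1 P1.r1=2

missing: P1.r0=1 P1.r1=1

outcome vector order: (P1.r0,P1.r1)
[PSO] allowed = {<0 0>, <0 1>, <0 2>, <1 0>, <1 1>, <1 2>}
PSO∖claimed = {<1 1>}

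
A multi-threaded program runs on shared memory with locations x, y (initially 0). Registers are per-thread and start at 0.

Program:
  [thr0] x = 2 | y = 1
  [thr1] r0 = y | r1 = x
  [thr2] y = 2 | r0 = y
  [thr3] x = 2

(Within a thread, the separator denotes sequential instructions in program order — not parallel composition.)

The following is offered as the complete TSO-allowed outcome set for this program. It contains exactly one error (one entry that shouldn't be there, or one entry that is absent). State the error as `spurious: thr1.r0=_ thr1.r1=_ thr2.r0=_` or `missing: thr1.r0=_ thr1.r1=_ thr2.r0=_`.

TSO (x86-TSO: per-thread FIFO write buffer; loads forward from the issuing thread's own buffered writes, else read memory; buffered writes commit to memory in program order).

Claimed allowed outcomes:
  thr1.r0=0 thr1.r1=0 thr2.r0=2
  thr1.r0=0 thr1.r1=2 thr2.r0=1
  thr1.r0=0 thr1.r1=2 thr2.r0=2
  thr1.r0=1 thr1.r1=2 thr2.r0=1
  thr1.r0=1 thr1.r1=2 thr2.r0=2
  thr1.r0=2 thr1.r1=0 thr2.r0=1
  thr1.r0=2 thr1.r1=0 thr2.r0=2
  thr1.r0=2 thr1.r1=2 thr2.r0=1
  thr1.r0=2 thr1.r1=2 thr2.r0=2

outcome vector order: (thr1.r0,thr1.r1,thr2.r0)
TSO: 10 outcomes — {001; 002; 021; 022; 121; 122; 201; 202; 221; 222}
TSO∖claimed = {001}

missing: thr1.r0=0 thr1.r1=0 thr2.r0=1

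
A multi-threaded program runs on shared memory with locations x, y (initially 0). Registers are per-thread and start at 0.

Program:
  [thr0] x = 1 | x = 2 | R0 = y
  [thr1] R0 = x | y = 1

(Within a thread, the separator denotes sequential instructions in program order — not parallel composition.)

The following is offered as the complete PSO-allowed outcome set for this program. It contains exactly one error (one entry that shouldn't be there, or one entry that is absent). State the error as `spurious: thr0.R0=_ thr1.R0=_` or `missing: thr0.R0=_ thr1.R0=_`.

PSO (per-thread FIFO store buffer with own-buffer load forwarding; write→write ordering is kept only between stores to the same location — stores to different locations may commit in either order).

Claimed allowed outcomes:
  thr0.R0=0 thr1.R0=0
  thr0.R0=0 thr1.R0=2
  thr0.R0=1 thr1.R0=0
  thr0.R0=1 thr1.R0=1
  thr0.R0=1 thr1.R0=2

missing: thr0.R0=0 thr1.R0=1

outcome vector order: (thr0.R0,thr1.R0)
under PSO → <0 0>; <0 1>; <0 2>; <1 0>; <1 1>; <1 2>
PSO∖claimed = {<0 1>}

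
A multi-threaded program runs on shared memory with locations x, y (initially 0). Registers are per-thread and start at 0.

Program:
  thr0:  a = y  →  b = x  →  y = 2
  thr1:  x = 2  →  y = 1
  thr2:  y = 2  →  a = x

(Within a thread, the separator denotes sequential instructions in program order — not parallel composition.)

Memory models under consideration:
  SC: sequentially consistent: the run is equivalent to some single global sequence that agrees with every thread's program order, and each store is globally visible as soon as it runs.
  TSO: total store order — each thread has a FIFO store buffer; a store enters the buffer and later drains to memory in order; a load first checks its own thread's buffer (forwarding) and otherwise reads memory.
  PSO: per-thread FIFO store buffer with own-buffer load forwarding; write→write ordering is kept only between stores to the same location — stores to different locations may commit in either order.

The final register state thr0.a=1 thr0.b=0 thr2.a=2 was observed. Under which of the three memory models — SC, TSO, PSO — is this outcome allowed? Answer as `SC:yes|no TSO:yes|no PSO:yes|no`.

SC:no TSO:no PSO:yes

outcome vector order: (thr0.a,thr0.b,thr2.a)
[SC] allowed = {000, 002, 020, 022, 120, 122, 200, 202, 220, 222}
[TSO] allowed = {000, 002, 020, 022, 120, 122, 200, 202, 220, 222}
[PSO] allowed = {000, 002, 020, 022, 100, 102, 120, 122, 200, 202, 220, 222}
target 102 ∈ {PSO}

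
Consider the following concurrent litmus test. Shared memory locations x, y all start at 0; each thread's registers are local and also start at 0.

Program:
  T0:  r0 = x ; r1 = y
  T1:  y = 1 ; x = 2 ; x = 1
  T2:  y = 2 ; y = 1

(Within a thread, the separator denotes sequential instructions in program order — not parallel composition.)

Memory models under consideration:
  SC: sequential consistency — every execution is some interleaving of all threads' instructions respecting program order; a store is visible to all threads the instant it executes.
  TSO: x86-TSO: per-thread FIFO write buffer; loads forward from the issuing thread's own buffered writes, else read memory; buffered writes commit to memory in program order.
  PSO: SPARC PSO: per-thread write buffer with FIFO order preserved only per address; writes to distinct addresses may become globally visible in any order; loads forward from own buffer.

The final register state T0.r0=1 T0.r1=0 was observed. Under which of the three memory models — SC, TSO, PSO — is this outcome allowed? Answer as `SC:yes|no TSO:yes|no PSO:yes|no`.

outcome vector order: (T0.r0,T0.r1)
[SC] allowed = {0/0, 0/1, 0/2, 1/1, 1/2, 2/1, 2/2}
[TSO] allowed = {0/0, 0/1, 0/2, 1/1, 1/2, 2/1, 2/2}
[PSO] allowed = {0/0, 0/1, 0/2, 1/0, 1/1, 1/2, 2/0, 2/1, 2/2}
target 1/0 ∈ {PSO}

SC:no TSO:no PSO:yes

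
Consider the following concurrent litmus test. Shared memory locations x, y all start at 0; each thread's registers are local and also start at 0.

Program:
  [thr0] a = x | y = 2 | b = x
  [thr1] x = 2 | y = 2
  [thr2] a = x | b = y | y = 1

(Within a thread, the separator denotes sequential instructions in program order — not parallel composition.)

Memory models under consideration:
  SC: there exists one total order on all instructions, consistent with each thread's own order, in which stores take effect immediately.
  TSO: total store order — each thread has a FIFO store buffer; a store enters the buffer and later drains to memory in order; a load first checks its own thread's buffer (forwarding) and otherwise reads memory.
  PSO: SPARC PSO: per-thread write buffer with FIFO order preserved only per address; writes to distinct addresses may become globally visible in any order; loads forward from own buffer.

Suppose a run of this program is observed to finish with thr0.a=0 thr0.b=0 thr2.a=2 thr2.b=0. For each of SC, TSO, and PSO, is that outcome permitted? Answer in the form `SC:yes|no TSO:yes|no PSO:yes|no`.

outcome vector order: (thr0.a,thr0.b,thr2.a,thr2.b)
under SC → (0,0,0,0), (0,0,0,2), (0,0,2,2), (0,2,0,0), (0,2,0,2), (0,2,2,0), (0,2,2,2), (2,2,0,0), (2,2,0,2), (2,2,2,0), (2,2,2,2)
under TSO → (0,0,0,0), (0,0,0,2), (0,0,2,0), (0,0,2,2), (0,2,0,0), (0,2,0,2), (0,2,2,0), (0,2,2,2), (2,2,0,0), (2,2,0,2), (2,2,2,0), (2,2,2,2)
under PSO → (0,0,0,0), (0,0,0,2), (0,0,2,0), (0,0,2,2), (0,2,0,0), (0,2,0,2), (0,2,2,0), (0,2,2,2), (2,2,0,0), (2,2,0,2), (2,2,2,0), (2,2,2,2)
target (0,0,2,0) ∈ {TSO,PSO}

SC:no TSO:yes PSO:yes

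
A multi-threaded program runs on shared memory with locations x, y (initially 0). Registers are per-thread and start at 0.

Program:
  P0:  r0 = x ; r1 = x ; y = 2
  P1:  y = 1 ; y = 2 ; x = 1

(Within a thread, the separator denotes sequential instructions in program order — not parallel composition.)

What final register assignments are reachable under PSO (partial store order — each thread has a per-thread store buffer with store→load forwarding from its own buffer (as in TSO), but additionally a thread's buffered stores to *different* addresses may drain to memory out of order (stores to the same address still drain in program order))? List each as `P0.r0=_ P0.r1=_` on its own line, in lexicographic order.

P0.r0=0 P0.r1=0
P0.r0=0 P0.r1=1
P0.r0=1 P0.r1=1

outcome vector order: (P0.r0,P0.r1)
|PSO outcomes| = 3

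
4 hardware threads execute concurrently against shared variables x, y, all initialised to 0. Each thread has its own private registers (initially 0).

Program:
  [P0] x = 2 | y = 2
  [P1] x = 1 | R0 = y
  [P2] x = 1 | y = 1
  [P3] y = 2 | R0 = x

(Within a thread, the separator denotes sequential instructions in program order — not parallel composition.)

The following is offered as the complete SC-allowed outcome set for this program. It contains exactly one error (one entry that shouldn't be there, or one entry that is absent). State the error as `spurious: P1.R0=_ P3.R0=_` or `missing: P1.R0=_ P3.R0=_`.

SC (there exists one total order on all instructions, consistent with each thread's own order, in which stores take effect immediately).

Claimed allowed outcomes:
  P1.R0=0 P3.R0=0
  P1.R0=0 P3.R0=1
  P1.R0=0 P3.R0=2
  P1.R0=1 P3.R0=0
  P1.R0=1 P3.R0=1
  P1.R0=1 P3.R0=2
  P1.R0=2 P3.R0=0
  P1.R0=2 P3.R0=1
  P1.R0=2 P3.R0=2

outcome vector order: (P1.R0,P3.R0)
SC (8): 0/1; 0/2; 1/0; 1/1; 1/2; 2/0; 2/1; 2/2
claimed∖SC = {0/0}

spurious: P1.R0=0 P3.R0=0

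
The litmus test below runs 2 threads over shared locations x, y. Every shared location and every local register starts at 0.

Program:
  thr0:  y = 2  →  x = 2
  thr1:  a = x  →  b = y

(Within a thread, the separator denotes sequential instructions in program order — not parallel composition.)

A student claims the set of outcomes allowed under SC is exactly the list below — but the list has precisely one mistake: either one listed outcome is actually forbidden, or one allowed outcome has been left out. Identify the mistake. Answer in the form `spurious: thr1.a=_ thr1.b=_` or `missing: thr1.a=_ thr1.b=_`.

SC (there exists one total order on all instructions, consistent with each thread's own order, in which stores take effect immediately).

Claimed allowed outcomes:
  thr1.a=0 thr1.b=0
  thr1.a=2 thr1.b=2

missing: thr1.a=0 thr1.b=2

outcome vector order: (thr1.a,thr1.b)
SC (3): (0,0), (0,2), (2,2)
SC∖claimed = {(0,2)}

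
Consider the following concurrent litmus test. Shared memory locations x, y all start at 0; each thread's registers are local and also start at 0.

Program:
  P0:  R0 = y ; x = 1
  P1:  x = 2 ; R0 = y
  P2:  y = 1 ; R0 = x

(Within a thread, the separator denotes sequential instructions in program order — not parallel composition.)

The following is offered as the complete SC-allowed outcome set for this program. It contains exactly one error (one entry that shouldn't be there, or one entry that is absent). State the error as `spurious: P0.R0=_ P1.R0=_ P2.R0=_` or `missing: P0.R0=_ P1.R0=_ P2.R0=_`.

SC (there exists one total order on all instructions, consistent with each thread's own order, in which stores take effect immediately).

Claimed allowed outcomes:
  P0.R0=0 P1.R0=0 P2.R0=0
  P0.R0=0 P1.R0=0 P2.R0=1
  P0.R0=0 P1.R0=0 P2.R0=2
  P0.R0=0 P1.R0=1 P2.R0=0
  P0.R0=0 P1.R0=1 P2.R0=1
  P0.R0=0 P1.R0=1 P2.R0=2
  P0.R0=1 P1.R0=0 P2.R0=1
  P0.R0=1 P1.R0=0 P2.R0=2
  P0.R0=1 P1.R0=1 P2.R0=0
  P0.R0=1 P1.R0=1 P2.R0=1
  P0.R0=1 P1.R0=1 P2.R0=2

spurious: P0.R0=0 P1.R0=0 P2.R0=0

outcome vector order: (P0.R0,P1.R0,P2.R0)
under SC → (0,0,1) (0,0,2) (0,1,0) (0,1,1) (0,1,2) (1,0,1) (1,0,2) (1,1,0) (1,1,1) (1,1,2)
claimed∖SC = {(0,0,0)}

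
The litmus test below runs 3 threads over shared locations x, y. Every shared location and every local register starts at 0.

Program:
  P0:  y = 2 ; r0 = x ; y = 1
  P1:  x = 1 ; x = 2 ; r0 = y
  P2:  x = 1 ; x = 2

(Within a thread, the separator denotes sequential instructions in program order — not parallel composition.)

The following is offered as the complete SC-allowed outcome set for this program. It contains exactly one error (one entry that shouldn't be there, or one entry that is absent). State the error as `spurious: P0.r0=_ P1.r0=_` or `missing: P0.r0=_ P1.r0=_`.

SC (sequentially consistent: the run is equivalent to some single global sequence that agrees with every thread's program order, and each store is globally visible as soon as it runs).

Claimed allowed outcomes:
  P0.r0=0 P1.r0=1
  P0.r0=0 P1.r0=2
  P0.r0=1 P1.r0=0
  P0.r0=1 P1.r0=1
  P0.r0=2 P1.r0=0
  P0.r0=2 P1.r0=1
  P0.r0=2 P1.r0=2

missing: P0.r0=1 P1.r0=2

outcome vector order: (P0.r0,P1.r0)
under SC → 01 02 10 11 12 20 21 22
SC∖claimed = {12}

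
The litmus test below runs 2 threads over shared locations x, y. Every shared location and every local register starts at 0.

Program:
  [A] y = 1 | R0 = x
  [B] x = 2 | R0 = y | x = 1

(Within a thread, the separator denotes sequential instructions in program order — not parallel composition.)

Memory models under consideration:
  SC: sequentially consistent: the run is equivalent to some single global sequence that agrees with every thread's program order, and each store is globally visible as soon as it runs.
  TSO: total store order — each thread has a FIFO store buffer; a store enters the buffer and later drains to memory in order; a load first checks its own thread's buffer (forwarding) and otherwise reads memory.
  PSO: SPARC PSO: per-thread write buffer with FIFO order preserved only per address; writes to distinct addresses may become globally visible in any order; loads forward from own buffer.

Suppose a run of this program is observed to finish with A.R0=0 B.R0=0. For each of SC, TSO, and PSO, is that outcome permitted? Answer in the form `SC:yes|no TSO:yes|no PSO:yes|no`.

SC:no TSO:yes PSO:yes

outcome vector order: (A.R0,B.R0)
[SC] allowed = {(0,1); (1,0); (1,1); (2,0); (2,1)}
[TSO] allowed = {(0,0); (0,1); (1,0); (1,1); (2,0); (2,1)}
[PSO] allowed = {(0,0); (0,1); (1,0); (1,1); (2,0); (2,1)}
target (0,0) ∈ {TSO,PSO}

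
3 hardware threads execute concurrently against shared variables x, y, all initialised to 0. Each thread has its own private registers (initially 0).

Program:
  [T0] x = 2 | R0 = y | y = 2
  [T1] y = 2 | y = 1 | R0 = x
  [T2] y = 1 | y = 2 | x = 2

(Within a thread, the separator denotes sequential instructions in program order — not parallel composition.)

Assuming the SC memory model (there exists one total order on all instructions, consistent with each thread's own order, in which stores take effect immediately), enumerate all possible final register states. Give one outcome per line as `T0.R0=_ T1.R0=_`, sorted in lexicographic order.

T0.R0=0 T1.R0=2
T0.R0=1 T1.R0=0
T0.R0=1 T1.R0=2
T0.R0=2 T1.R0=0
T0.R0=2 T1.R0=2

outcome vector order: (T0.R0,T1.R0)
|SC outcomes| = 5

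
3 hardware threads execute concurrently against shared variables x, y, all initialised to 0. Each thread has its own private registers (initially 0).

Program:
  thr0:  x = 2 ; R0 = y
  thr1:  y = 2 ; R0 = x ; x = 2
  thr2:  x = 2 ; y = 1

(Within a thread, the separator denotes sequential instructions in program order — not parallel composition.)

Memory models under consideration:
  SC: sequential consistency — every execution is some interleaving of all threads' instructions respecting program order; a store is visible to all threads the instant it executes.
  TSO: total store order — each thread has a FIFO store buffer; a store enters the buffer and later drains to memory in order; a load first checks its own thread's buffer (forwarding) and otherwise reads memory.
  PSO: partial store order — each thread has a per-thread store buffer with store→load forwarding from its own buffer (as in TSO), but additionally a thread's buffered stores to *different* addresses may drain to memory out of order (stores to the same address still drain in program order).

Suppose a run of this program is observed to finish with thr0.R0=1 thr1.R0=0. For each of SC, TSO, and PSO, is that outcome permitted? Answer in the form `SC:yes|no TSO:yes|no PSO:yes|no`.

outcome vector order: (thr0.R0,thr1.R0)
SC: 5 outcomes — {(0,2) (1,0) (1,2) (2,0) (2,2)}
TSO: 6 outcomes — {(0,0) (0,2) (1,0) (1,2) (2,0) (2,2)}
PSO: 6 outcomes — {(0,0) (0,2) (1,0) (1,2) (2,0) (2,2)}
target (1,0) ∈ {SC,TSO,PSO}

SC:yes TSO:yes PSO:yes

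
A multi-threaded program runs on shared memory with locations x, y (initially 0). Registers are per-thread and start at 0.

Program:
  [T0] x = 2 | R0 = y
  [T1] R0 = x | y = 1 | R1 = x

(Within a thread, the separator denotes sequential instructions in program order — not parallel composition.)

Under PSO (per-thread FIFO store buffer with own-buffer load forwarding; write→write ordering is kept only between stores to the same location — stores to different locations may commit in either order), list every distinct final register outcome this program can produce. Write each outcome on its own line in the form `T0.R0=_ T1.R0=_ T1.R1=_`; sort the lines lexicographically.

T0.R0=0 T1.R0=0 T1.R1=0
T0.R0=0 T1.R0=0 T1.R1=2
T0.R0=0 T1.R0=2 T1.R1=2
T0.R0=1 T1.R0=0 T1.R1=0
T0.R0=1 T1.R0=0 T1.R1=2
T0.R0=1 T1.R0=2 T1.R1=2

outcome vector order: (T0.R0,T1.R0,T1.R1)
|PSO outcomes| = 6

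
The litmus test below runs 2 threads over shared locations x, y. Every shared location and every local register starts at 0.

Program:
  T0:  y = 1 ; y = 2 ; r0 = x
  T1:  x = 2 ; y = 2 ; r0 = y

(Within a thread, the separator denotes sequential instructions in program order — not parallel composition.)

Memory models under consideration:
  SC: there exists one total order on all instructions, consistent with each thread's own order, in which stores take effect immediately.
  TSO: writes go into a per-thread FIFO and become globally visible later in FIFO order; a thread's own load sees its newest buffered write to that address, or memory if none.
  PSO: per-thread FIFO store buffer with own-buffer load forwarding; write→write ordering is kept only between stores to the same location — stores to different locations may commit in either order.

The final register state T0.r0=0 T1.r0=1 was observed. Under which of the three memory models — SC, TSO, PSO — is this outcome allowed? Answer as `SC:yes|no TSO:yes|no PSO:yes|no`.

SC:no TSO:yes PSO:yes

outcome vector order: (T0.r0,T1.r0)
SC: 3 outcomes — {<0 2>, <2 1>, <2 2>}
TSO: 4 outcomes — {<0 1>, <0 2>, <2 1>, <2 2>}
PSO: 4 outcomes — {<0 1>, <0 2>, <2 1>, <2 2>}
target <0 1> ∈ {TSO,PSO}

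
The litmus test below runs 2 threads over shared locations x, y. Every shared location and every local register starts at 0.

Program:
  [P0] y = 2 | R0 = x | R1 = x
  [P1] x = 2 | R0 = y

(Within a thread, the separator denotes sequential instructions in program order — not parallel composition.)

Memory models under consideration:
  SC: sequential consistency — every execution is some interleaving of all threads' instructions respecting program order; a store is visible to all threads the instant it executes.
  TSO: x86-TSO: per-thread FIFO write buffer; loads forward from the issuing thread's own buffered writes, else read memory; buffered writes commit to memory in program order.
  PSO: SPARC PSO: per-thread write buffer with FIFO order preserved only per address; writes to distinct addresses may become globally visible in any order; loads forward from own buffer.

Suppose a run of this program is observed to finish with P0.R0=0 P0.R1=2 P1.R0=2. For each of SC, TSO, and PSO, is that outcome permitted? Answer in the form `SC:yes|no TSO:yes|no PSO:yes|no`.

SC:yes TSO:yes PSO:yes

outcome vector order: (P0.R0,P0.R1,P1.R0)
[SC] allowed = {0/0/2 0/2/2 2/2/0 2/2/2}
[TSO] allowed = {0/0/0 0/0/2 0/2/0 0/2/2 2/2/0 2/2/2}
[PSO] allowed = {0/0/0 0/0/2 0/2/0 0/2/2 2/2/0 2/2/2}
target 0/2/2 ∈ {SC,TSO,PSO}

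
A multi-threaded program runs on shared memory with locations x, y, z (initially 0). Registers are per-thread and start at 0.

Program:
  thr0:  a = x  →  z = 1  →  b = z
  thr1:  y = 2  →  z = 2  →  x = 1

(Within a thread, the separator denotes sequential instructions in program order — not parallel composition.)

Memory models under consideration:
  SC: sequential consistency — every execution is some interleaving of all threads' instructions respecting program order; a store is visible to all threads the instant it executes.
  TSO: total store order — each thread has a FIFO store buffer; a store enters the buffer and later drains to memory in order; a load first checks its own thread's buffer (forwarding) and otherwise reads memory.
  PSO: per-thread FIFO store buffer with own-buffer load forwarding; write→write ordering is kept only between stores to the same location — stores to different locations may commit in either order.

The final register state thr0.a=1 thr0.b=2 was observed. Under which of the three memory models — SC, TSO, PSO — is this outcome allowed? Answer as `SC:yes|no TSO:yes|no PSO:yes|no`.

outcome vector order: (thr0.a,thr0.b)
SC: 3 outcomes — {01 02 11}
TSO: 3 outcomes — {01 02 11}
PSO: 4 outcomes — {01 02 11 12}
target 12 ∈ {PSO}

SC:no TSO:no PSO:yes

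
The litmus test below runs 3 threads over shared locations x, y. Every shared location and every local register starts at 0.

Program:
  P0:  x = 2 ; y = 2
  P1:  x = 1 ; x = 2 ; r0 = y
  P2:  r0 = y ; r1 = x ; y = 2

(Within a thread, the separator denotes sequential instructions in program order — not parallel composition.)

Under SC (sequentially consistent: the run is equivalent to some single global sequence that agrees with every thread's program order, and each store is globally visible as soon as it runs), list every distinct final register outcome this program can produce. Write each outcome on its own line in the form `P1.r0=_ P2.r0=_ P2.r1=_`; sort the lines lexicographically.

P1.r0=0 P2.r0=0 P2.r1=0
P1.r0=0 P2.r0=0 P2.r1=1
P1.r0=0 P2.r0=0 P2.r1=2
P1.r0=0 P2.r0=2 P2.r1=2
P1.r0=2 P2.r0=0 P2.r1=0
P1.r0=2 P2.r0=0 P2.r1=1
P1.r0=2 P2.r0=0 P2.r1=2
P1.r0=2 P2.r0=2 P2.r1=1
P1.r0=2 P2.r0=2 P2.r1=2

outcome vector order: (P1.r0,P2.r0,P2.r1)
|SC outcomes| = 9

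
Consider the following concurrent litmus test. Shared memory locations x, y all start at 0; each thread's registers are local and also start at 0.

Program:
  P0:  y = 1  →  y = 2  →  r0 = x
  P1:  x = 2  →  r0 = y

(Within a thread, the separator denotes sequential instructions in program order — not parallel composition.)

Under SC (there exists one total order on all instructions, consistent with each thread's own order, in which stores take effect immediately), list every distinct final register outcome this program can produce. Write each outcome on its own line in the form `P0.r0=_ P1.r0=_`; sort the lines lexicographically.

outcome vector order: (P0.r0,P1.r0)
|SC outcomes| = 4

P0.r0=0 P1.r0=2
P0.r0=2 P1.r0=0
P0.r0=2 P1.r0=1
P0.r0=2 P1.r0=2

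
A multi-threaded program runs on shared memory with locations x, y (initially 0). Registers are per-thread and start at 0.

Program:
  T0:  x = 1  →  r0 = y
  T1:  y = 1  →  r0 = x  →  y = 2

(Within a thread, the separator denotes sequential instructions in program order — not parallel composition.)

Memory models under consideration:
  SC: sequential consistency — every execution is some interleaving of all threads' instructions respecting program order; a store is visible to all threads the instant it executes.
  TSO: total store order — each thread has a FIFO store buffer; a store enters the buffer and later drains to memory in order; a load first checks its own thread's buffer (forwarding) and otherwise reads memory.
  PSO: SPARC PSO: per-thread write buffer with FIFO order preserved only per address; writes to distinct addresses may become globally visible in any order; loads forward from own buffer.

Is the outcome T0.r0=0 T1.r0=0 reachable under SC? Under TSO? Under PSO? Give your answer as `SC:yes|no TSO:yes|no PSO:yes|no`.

SC:no TSO:yes PSO:yes

outcome vector order: (T0.r0,T1.r0)
under SC → <0 1>; <1 0>; <1 1>; <2 0>; <2 1>
under TSO → <0 0>; <0 1>; <1 0>; <1 1>; <2 0>; <2 1>
under PSO → <0 0>; <0 1>; <1 0>; <1 1>; <2 0>; <2 1>
target <0 0> ∈ {TSO,PSO}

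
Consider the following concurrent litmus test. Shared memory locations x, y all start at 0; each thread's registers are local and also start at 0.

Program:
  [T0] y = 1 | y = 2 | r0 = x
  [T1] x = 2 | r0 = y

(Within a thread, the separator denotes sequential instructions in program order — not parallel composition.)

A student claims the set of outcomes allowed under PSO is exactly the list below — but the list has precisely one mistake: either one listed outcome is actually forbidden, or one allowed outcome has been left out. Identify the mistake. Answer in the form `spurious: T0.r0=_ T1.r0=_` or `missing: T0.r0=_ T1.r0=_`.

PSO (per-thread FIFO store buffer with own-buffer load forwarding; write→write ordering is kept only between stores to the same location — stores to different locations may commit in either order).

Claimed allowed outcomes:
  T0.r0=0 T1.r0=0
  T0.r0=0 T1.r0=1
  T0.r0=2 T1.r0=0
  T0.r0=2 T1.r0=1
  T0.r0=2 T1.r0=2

missing: T0.r0=0 T1.r0=2

outcome vector order: (T0.r0,T1.r0)
PSO (6): 00, 01, 02, 20, 21, 22
PSO∖claimed = {02}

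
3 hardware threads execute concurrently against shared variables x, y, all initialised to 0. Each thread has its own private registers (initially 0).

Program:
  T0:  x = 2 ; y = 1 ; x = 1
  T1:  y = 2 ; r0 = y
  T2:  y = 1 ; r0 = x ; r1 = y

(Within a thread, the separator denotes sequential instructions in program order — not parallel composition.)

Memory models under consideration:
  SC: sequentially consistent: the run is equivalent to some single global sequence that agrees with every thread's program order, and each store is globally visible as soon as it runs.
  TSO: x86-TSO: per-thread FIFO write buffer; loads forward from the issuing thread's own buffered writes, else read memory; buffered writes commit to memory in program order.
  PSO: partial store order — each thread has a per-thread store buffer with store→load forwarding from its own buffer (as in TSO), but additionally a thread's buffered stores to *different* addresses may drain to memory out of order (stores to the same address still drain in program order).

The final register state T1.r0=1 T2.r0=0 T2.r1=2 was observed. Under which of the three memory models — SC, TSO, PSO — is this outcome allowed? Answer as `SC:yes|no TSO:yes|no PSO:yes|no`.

SC:yes TSO:yes PSO:yes

outcome vector order: (T1.r0,T2.r0,T2.r1)
[SC] allowed = {101; 102; 111; 121; 122; 201; 202; 211; 212; 221; 222}
[TSO] allowed = {101; 102; 111; 121; 122; 201; 202; 211; 212; 221; 222}
[PSO] allowed = {101; 102; 111; 112; 121; 122; 201; 202; 211; 212; 221; 222}
target 102 ∈ {SC,TSO,PSO}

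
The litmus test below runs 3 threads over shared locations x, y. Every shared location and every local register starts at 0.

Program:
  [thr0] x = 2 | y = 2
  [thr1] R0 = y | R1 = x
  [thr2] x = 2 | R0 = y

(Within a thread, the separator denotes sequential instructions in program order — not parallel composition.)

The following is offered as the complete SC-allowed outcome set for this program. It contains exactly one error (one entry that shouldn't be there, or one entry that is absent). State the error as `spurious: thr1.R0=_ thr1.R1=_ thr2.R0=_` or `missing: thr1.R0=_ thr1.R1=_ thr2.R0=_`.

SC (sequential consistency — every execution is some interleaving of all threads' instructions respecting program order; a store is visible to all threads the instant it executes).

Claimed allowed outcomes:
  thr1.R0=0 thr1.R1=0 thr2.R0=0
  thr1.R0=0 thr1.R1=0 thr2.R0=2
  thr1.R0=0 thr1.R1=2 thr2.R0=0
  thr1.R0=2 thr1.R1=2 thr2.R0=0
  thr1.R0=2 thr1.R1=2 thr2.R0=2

missing: thr1.R0=0 thr1.R1=2 thr2.R0=2

outcome vector order: (thr1.R0,thr1.R1,thr2.R0)
[SC] allowed = {<0 0 0> <0 0 2> <0 2 0> <0 2 2> <2 2 0> <2 2 2>}
SC∖claimed = {<0 2 2>}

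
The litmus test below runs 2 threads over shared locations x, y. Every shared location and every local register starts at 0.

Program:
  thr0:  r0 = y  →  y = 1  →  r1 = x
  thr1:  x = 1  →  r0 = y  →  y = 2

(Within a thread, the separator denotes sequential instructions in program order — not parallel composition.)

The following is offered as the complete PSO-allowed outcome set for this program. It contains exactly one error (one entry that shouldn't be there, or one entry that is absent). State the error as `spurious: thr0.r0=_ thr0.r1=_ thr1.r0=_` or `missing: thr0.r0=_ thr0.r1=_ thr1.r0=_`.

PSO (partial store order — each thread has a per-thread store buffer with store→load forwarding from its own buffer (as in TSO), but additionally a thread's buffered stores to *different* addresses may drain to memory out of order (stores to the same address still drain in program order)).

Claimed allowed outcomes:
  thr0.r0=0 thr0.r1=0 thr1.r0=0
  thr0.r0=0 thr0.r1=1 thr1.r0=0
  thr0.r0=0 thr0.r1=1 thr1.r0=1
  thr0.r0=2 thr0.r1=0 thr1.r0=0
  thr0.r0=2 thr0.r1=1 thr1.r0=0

missing: thr0.r0=0 thr0.r1=0 thr1.r0=1

outcome vector order: (thr0.r0,thr0.r1,thr1.r0)
PSO: 6 outcomes — {(0,0,0), (0,0,1), (0,1,0), (0,1,1), (2,0,0), (2,1,0)}
PSO∖claimed = {(0,0,1)}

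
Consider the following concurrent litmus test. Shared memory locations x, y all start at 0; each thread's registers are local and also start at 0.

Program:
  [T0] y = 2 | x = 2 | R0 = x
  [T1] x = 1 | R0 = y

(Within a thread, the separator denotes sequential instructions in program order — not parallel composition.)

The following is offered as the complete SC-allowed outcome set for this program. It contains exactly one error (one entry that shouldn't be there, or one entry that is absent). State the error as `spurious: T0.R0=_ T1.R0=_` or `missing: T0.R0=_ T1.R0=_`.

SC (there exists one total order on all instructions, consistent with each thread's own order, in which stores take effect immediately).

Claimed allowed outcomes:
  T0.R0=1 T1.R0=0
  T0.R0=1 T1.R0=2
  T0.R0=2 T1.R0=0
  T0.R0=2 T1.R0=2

outcome vector order: (T0.R0,T1.R0)
[SC] allowed = {12, 20, 22}
claimed∖SC = {10}

spurious: T0.R0=1 T1.R0=0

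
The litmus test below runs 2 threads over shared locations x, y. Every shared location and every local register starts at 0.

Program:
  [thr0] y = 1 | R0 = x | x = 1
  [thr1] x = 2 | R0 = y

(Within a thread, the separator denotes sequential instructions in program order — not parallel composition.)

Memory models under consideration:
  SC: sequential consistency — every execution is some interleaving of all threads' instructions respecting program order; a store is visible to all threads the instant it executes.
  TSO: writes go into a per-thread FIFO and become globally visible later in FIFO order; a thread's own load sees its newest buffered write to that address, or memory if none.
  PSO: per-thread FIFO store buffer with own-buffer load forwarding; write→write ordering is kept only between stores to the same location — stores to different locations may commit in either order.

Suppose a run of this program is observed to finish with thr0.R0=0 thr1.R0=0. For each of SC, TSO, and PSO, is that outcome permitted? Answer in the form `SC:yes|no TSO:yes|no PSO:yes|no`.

SC:no TSO:yes PSO:yes

outcome vector order: (thr0.R0,thr1.R0)
SC: 3 outcomes — {(0,1), (2,0), (2,1)}
TSO: 4 outcomes — {(0,0), (0,1), (2,0), (2,1)}
PSO: 4 outcomes — {(0,0), (0,1), (2,0), (2,1)}
target (0,0) ∈ {TSO,PSO}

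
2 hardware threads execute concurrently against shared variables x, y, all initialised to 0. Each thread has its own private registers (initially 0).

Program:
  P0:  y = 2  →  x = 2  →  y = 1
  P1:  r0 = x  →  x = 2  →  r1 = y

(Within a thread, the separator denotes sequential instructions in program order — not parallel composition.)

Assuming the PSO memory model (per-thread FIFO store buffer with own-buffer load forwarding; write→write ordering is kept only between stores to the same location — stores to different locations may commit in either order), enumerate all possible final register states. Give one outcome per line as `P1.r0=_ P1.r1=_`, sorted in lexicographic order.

P1.r0=0 P1.r1=0
P1.r0=0 P1.r1=1
P1.r0=0 P1.r1=2
P1.r0=2 P1.r1=0
P1.r0=2 P1.r1=1
P1.r0=2 P1.r1=2

outcome vector order: (P1.r0,P1.r1)
|PSO outcomes| = 6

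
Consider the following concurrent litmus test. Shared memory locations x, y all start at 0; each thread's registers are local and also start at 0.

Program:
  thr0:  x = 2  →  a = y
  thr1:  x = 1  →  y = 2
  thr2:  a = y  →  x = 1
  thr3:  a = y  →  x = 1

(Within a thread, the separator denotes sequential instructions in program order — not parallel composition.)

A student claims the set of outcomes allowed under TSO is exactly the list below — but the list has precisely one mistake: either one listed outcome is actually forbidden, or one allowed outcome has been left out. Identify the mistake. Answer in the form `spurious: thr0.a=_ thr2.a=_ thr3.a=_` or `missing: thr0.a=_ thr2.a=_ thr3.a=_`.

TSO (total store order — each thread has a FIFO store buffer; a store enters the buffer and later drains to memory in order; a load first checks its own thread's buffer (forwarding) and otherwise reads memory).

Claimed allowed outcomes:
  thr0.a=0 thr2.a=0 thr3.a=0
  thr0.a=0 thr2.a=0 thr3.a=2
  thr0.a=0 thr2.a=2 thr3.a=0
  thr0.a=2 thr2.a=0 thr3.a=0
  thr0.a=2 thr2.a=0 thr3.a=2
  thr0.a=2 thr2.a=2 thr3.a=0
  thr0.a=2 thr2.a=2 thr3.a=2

missing: thr0.a=0 thr2.a=2 thr3.a=2

outcome vector order: (thr0.a,thr2.a,thr3.a)
TSO (8): 000; 002; 020; 022; 200; 202; 220; 222
TSO∖claimed = {022}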